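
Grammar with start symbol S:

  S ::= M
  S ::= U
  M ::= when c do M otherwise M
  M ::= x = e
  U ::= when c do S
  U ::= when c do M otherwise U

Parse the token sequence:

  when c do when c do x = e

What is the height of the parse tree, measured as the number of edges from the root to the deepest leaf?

6

[S [U when c do [S [U when c do [S [M x = e]]]]]]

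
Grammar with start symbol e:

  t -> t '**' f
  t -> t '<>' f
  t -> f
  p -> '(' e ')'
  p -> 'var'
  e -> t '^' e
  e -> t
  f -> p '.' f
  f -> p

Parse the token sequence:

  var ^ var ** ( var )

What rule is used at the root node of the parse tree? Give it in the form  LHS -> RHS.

[e [t [f [p var]]] ^ [e [t [t [f [p var]]] ** [f [p ( [e [t [f [p var]]]] )]]]]]

e -> t '^' e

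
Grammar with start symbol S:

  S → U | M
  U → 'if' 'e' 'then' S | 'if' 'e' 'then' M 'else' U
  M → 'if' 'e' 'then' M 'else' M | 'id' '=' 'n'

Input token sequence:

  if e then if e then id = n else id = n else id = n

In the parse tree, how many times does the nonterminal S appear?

1

[S [M if e then [M if e then [M id = n] else [M id = n]] else [M id = n]]]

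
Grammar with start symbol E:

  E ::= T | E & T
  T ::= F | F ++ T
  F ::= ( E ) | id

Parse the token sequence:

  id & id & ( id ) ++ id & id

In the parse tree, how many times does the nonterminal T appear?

6

[E [E [E [E [T [F id]]] & [T [F id]]] & [T [F ( [E [T [F id]]] )] ++ [T [F id]]]] & [T [F id]]]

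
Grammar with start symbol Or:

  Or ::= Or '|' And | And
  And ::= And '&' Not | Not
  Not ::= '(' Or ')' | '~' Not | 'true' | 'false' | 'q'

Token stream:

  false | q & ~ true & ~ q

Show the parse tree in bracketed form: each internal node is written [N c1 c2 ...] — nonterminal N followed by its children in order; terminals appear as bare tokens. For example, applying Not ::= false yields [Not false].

[Or [Or [And [Not false]]] | [And [And [And [Not q]] & [Not ~ [Not true]]] & [Not ~ [Not q]]]]

Or
Or | And
And | And
Not | And
false | And
false | And & Not
false | And & Not & Not
false | Not & Not & Not
false | q & Not & Not
false | q & ~ Not & Not
false | q & ~ true & Not
false | q & ~ true & ~ Not
false | q & ~ true & ~ q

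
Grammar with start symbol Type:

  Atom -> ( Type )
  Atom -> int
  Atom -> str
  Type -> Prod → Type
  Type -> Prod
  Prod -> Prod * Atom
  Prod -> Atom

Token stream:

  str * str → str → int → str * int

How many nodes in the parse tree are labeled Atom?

6

[Type [Prod [Prod [Atom str]] * [Atom str]] → [Type [Prod [Atom str]] → [Type [Prod [Atom int]] → [Type [Prod [Prod [Atom str]] * [Atom int]]]]]]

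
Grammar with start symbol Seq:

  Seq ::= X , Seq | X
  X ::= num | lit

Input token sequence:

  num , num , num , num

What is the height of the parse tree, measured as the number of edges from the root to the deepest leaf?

5

[Seq [X num] , [Seq [X num] , [Seq [X num] , [Seq [X num]]]]]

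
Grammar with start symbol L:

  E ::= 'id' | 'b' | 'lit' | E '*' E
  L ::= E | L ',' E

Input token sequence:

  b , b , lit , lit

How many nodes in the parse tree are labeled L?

[L [L [L [L [E b]] , [E b]] , [E lit]] , [E lit]]

4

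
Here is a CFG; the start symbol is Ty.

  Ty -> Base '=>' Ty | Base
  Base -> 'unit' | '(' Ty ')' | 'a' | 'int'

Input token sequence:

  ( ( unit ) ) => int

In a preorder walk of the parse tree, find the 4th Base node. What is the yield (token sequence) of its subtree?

int

[Ty [Base ( [Ty [Base ( [Ty [Base unit]] )]] )] => [Ty [Base int]]]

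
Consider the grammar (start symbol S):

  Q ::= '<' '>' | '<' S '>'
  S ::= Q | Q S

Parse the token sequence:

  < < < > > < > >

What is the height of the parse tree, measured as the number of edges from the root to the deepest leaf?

[S [Q < [S [Q < [S [Q < >]] >] [S [Q < >]]] >]]

6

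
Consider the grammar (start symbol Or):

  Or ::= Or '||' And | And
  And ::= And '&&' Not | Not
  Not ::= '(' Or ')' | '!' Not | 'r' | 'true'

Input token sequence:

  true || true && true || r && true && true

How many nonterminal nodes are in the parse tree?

15

[Or [Or [Or [And [Not true]]] || [And [And [Not true]] && [Not true]]] || [And [And [And [Not r]] && [Not true]] && [Not true]]]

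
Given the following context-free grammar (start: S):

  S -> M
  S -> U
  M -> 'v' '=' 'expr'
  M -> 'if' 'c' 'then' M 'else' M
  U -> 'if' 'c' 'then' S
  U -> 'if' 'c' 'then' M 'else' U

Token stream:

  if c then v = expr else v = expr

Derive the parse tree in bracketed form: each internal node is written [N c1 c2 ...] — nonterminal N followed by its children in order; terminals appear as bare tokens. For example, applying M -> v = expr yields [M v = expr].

[S [M if c then [M v = expr] else [M v = expr]]]

S
M
if c then M else M
if c then v = expr else M
if c then v = expr else v = expr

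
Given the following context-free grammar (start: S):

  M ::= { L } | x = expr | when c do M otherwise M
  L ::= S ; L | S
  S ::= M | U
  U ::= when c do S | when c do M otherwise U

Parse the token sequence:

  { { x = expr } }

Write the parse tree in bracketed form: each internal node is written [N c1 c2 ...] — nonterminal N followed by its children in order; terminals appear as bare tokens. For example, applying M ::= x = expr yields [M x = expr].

[S [M { [L [S [M { [L [S [M x = expr]]] }]]] }]]

S
M
{ L }
{ S }
{ M }
{ { L } }
{ { S } }
{ { M } }
{ { x = expr } }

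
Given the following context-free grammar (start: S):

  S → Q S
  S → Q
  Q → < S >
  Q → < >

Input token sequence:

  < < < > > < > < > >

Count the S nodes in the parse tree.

5

[S [Q < [S [Q < [S [Q < >]] >] [S [Q < >] [S [Q < >]]]] >]]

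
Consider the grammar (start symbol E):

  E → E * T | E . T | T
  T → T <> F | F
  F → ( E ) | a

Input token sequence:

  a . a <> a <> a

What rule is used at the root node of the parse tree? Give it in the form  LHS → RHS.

[E [E [T [F a]]] . [T [T [T [F a]] <> [F a]] <> [F a]]]

E → E . T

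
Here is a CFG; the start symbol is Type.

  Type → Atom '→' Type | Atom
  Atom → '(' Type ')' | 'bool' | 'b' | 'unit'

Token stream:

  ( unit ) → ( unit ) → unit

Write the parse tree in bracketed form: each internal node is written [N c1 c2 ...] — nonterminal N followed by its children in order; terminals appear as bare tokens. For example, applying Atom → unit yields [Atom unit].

[Type [Atom ( [Type [Atom unit]] )] → [Type [Atom ( [Type [Atom unit]] )] → [Type [Atom unit]]]]

Type
Atom → Type
( Type ) → Type
( Atom ) → Type
( unit ) → Type
( unit ) → Atom → Type
( unit ) → ( Type ) → Type
( unit ) → ( Atom ) → Type
( unit ) → ( unit ) → Type
( unit ) → ( unit ) → Atom
( unit ) → ( unit ) → unit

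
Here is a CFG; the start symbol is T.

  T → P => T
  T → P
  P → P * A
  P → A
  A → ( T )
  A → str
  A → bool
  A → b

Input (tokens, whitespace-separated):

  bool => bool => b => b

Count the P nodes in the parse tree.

[T [P [A bool]] => [T [P [A bool]] => [T [P [A b]] => [T [P [A b]]]]]]

4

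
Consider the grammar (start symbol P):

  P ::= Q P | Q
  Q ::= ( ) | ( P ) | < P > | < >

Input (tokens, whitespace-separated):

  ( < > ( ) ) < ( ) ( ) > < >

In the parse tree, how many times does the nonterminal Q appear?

[P [Q ( [P [Q < >] [P [Q ( )]]] )] [P [Q < [P [Q ( )] [P [Q ( )]]] >] [P [Q < >]]]]

7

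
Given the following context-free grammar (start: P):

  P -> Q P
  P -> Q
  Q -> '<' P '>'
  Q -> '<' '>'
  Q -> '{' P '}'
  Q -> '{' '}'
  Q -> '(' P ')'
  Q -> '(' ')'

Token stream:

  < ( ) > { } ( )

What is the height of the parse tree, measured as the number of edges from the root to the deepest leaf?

4

[P [Q < [P [Q ( )]] >] [P [Q { }] [P [Q ( )]]]]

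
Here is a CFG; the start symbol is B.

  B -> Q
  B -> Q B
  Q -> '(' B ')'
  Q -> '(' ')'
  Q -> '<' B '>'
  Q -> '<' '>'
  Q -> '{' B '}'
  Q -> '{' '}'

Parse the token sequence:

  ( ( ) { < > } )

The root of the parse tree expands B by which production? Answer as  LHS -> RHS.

[B [Q ( [B [Q ( )] [B [Q { [B [Q < >]] }]]] )]]

B -> Q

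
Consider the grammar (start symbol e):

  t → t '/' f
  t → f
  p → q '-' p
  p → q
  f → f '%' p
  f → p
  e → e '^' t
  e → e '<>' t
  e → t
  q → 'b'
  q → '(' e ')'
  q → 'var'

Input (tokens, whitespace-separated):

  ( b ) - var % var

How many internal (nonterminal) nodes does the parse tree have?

15

[e [t [f [f [p [q ( [e [t [f [p [q b]]]]] )] - [p [q var]]]] % [p [q var]]]]]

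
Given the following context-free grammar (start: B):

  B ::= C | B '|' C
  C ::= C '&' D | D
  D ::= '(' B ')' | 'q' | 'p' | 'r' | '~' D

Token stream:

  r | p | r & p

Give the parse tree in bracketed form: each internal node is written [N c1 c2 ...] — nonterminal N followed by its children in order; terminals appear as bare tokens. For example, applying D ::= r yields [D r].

B
B | C
B | C | C
C | C | C
D | C | C
r | C | C
r | D | C
r | p | C
r | p | C & D
r | p | D & D
r | p | r & D
r | p | r & p

[B [B [B [C [D r]]] | [C [D p]]] | [C [C [D r]] & [D p]]]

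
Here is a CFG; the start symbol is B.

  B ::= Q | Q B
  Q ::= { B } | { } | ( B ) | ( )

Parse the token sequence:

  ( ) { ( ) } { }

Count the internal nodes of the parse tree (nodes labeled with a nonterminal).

[B [Q ( )] [B [Q { [B [Q ( )]] }] [B [Q { }]]]]

8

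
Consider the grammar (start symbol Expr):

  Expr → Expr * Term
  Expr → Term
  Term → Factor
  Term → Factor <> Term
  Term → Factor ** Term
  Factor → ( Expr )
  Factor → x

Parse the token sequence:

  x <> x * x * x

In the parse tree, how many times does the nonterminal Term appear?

4

[Expr [Expr [Expr [Term [Factor x] <> [Term [Factor x]]]] * [Term [Factor x]]] * [Term [Factor x]]]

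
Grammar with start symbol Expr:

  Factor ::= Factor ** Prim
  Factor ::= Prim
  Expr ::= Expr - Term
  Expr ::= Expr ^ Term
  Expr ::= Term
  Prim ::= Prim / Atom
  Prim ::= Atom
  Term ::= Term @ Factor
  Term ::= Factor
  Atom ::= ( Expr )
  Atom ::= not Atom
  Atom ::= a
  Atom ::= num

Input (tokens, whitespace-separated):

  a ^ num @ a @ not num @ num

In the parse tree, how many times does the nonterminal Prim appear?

[Expr [Expr [Term [Factor [Prim [Atom a]]]]] ^ [Term [Term [Term [Term [Factor [Prim [Atom num]]]] @ [Factor [Prim [Atom a]]]] @ [Factor [Prim [Atom not [Atom num]]]]] @ [Factor [Prim [Atom num]]]]]

5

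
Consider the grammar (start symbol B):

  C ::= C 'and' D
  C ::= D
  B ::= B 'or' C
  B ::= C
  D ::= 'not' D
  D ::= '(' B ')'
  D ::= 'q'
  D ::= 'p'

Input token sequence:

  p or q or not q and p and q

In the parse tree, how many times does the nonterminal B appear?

[B [B [B [C [D p]]] or [C [D q]]] or [C [C [C [D not [D q]]] and [D p]] and [D q]]]

3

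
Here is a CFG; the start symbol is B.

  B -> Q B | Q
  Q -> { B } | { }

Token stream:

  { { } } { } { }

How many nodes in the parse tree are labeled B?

4

[B [Q { [B [Q { }]] }] [B [Q { }] [B [Q { }]]]]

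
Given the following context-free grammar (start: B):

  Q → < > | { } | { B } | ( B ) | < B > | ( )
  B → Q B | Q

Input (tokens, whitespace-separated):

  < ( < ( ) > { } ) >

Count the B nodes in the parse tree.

[B [Q < [B [Q ( [B [Q < [B [Q ( )]] >] [B [Q { }]]] )]] >]]

5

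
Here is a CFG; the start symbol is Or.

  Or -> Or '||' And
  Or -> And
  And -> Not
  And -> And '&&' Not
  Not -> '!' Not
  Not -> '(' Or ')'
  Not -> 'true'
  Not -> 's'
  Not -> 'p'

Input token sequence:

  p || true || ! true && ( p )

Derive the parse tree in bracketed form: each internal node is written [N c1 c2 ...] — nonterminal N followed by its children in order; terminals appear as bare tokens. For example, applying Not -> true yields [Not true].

[Or [Or [Or [And [Not p]]] || [And [Not true]]] || [And [And [Not ! [Not true]]] && [Not ( [Or [And [Not p]]] )]]]

Or
Or || And
Or || And || And
And || And || And
Not || And || And
p || And || And
p || Not || And
p || true || And
p || true || And && Not
p || true || Not && Not
p || true || ! Not && Not
p || true || ! true && Not
p || true || ! true && ( Or )
p || true || ! true && ( And )
p || true || ! true && ( Not )
p || true || ! true && ( p )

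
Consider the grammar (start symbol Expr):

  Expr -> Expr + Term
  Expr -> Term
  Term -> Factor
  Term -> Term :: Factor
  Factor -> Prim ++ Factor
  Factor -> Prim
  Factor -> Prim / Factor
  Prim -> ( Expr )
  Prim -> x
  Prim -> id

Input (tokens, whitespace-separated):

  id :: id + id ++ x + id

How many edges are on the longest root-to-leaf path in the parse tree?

[Expr [Expr [Expr [Term [Term [Factor [Prim id]]] :: [Factor [Prim id]]]] + [Term [Factor [Prim id] ++ [Factor [Prim x]]]]] + [Term [Factor [Prim id]]]]

7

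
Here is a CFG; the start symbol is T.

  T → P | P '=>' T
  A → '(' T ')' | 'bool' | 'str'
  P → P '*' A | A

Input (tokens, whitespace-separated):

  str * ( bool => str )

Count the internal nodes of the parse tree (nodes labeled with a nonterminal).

11

[T [P [P [A str]] * [A ( [T [P [A bool]] => [T [P [A str]]]] )]]]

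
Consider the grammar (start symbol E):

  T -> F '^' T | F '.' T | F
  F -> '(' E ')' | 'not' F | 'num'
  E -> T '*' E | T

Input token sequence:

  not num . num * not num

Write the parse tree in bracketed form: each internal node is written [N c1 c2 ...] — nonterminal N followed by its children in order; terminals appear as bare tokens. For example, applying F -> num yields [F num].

E
T * E
F . T * E
not F . T * E
not num . T * E
not num . F * E
not num . num * E
not num . num * T
not num . num * F
not num . num * not F
not num . num * not num

[E [T [F not [F num]] . [T [F num]]] * [E [T [F not [F num]]]]]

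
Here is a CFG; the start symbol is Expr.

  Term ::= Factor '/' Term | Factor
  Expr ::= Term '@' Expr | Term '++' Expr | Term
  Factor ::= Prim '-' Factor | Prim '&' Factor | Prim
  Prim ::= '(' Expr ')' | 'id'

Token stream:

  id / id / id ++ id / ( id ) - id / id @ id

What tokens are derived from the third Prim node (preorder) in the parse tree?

[Expr [Term [Factor [Prim id]] / [Term [Factor [Prim id]] / [Term [Factor [Prim id]]]]] ++ [Expr [Term [Factor [Prim id]] / [Term [Factor [Prim ( [Expr [Term [Factor [Prim id]]]] )] - [Factor [Prim id]]] / [Term [Factor [Prim id]]]]] @ [Expr [Term [Factor [Prim id]]]]]]

id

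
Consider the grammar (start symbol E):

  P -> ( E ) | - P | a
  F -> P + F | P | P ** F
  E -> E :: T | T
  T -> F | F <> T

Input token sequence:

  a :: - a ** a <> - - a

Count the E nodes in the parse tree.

2

[E [E [T [F [P a]]]] :: [T [F [P - [P a]] ** [F [P a]]] <> [T [F [P - [P - [P a]]]]]]]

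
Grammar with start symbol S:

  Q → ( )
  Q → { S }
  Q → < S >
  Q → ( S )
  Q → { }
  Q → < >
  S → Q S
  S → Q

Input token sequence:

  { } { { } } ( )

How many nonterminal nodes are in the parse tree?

[S [Q { }] [S [Q { [S [Q { }]] }] [S [Q ( )]]]]

8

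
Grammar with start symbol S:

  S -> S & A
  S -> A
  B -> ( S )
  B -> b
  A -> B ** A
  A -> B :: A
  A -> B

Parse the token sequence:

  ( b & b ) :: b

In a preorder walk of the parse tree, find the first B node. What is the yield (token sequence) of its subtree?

( b & b )

[S [A [B ( [S [S [A [B b]]] & [A [B b]]] )] :: [A [B b]]]]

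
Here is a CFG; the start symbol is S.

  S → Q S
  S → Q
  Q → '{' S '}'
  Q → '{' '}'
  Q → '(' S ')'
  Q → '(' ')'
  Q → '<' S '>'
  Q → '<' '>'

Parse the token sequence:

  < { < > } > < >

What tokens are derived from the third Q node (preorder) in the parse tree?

[S [Q < [S [Q { [S [Q < >]] }]] >] [S [Q < >]]]

< >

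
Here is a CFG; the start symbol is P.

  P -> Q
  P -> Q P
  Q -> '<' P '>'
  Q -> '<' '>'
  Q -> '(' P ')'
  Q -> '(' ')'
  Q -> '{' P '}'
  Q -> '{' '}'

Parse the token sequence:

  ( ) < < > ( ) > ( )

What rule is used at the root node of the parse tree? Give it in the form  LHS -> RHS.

[P [Q ( )] [P [Q < [P [Q < >] [P [Q ( )]]] >] [P [Q ( )]]]]

P -> Q P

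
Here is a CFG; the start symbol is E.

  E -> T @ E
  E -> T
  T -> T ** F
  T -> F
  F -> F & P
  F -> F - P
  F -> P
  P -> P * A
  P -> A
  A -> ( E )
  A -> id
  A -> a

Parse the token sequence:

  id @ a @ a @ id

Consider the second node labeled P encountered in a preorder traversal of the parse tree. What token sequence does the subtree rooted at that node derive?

a

[E [T [F [P [A id]]]] @ [E [T [F [P [A a]]]] @ [E [T [F [P [A a]]]] @ [E [T [F [P [A id]]]]]]]]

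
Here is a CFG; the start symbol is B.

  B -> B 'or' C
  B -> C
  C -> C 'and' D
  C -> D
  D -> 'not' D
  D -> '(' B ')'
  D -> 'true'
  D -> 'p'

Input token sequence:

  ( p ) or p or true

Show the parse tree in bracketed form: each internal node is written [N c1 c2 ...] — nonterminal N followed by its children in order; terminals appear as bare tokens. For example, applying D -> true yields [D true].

[B [B [B [C [D ( [B [C [D p]]] )]]] or [C [D p]]] or [C [D true]]]

B
B or C
B or C or C
C or C or C
D or C or C
( B ) or C or C
( C ) or C or C
( D ) or C or C
( p ) or C or C
( p ) or D or C
( p ) or p or C
( p ) or p or D
( p ) or p or true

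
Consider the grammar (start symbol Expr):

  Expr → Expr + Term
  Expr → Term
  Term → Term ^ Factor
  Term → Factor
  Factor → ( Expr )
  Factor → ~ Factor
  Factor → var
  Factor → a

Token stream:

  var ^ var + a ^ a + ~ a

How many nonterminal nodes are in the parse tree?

14

[Expr [Expr [Expr [Term [Term [Factor var]] ^ [Factor var]]] + [Term [Term [Factor a]] ^ [Factor a]]] + [Term [Factor ~ [Factor a]]]]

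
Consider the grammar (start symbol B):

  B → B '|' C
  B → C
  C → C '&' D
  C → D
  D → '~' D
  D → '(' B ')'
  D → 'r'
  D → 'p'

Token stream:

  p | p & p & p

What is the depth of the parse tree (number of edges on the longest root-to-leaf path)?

5

[B [B [C [D p]]] | [C [C [C [D p]] & [D p]] & [D p]]]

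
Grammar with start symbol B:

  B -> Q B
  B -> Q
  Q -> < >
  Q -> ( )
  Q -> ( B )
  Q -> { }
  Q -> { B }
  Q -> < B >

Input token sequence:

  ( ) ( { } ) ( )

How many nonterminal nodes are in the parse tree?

[B [Q ( )] [B [Q ( [B [Q { }]] )] [B [Q ( )]]]]

8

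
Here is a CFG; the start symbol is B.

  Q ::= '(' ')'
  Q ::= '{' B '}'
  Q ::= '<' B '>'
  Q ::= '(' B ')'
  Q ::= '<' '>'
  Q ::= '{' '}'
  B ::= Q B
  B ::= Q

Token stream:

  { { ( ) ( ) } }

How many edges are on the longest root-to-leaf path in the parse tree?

[B [Q { [B [Q { [B [Q ( )] [B [Q ( )]]] }]] }]]

7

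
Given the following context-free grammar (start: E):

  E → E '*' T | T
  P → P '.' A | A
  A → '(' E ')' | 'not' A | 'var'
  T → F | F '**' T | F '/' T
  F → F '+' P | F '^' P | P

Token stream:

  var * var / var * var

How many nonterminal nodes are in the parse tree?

19

[E [E [E [T [F [P [A var]]]]] * [T [F [P [A var]]] / [T [F [P [A var]]]]]] * [T [F [P [A var]]]]]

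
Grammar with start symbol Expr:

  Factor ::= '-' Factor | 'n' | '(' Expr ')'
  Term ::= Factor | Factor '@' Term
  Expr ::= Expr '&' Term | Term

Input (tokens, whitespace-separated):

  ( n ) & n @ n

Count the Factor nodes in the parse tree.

4

[Expr [Expr [Term [Factor ( [Expr [Term [Factor n]]] )]]] & [Term [Factor n] @ [Term [Factor n]]]]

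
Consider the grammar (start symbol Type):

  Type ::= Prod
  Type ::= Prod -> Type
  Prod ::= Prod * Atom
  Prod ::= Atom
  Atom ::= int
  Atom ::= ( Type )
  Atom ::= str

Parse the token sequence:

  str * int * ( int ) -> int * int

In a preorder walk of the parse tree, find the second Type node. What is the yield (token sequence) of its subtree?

[Type [Prod [Prod [Prod [Atom str]] * [Atom int]] * [Atom ( [Type [Prod [Atom int]]] )]] -> [Type [Prod [Prod [Atom int]] * [Atom int]]]]

int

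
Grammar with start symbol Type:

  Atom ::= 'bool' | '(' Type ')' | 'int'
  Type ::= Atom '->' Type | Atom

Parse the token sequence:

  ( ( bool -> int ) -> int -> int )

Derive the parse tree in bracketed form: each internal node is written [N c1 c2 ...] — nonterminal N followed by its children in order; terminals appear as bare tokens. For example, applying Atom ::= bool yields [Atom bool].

[Type [Atom ( [Type [Atom ( [Type [Atom bool] -> [Type [Atom int]]] )] -> [Type [Atom int] -> [Type [Atom int]]]] )]]

Type
Atom
( Type )
( Atom -> Type )
( ( Type ) -> Type )
( ( Atom -> Type ) -> Type )
( ( bool -> Type ) -> Type )
( ( bool -> Atom ) -> Type )
( ( bool -> int ) -> Type )
( ( bool -> int ) -> Atom -> Type )
( ( bool -> int ) -> int -> Type )
( ( bool -> int ) -> int -> Atom )
( ( bool -> int ) -> int -> int )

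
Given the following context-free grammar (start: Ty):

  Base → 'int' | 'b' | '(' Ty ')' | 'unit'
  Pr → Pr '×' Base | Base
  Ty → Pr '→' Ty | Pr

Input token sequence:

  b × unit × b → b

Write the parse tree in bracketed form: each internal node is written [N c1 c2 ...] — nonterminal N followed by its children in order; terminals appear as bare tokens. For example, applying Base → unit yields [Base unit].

Ty
Pr → Ty
Pr × Base → Ty
Pr × Base × Base → Ty
Base × Base × Base → Ty
b × Base × Base → Ty
b × unit × Base → Ty
b × unit × b → Ty
b × unit × b → Pr
b × unit × b → Base
b × unit × b → b

[Ty [Pr [Pr [Pr [Base b]] × [Base unit]] × [Base b]] → [Ty [Pr [Base b]]]]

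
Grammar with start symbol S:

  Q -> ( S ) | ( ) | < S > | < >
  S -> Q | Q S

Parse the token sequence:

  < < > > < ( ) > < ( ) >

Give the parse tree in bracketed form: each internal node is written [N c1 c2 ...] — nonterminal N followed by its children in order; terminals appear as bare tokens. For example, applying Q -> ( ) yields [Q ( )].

S
Q S
< S > S
< Q > S
< < > > S
< < > > Q S
< < > > < S > S
< < > > < Q > S
< < > > < ( ) > S
< < > > < ( ) > Q
< < > > < ( ) > < S >
< < > > < ( ) > < Q >
< < > > < ( ) > < ( ) >

[S [Q < [S [Q < >]] >] [S [Q < [S [Q ( )]] >] [S [Q < [S [Q ( )]] >]]]]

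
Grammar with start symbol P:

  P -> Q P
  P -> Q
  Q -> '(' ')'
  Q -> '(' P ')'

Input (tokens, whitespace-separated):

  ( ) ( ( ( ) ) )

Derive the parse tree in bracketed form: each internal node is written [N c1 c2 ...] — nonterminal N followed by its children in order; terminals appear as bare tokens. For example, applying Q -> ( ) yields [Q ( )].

P
Q P
( ) P
( ) Q
( ) ( P )
( ) ( Q )
( ) ( ( P ) )
( ) ( ( Q ) )
( ) ( ( ( ) ) )

[P [Q ( )] [P [Q ( [P [Q ( [P [Q ( )]] )]] )]]]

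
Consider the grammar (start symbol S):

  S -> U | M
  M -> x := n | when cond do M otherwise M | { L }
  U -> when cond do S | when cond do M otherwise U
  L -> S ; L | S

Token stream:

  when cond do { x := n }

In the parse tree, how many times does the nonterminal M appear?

[S [U when cond do [S [M { [L [S [M x := n]]] }]]]]

2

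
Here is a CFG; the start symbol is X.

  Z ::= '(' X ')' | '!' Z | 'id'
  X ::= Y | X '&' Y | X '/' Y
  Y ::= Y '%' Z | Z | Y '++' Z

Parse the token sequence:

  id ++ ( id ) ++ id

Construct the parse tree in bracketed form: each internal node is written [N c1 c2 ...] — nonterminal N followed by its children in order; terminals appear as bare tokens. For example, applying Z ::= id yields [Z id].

[X [Y [Y [Y [Z id]] ++ [Z ( [X [Y [Z id]]] )]] ++ [Z id]]]

X
Y
Y ++ Z
Y ++ Z ++ Z
Z ++ Z ++ Z
id ++ Z ++ Z
id ++ ( X ) ++ Z
id ++ ( Y ) ++ Z
id ++ ( Z ) ++ Z
id ++ ( id ) ++ Z
id ++ ( id ) ++ id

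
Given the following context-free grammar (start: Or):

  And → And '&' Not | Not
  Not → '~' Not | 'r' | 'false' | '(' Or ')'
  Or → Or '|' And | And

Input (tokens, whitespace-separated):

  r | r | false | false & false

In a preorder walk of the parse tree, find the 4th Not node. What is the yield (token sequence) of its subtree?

false

[Or [Or [Or [Or [And [Not r]]] | [And [Not r]]] | [And [Not false]]] | [And [And [Not false]] & [Not false]]]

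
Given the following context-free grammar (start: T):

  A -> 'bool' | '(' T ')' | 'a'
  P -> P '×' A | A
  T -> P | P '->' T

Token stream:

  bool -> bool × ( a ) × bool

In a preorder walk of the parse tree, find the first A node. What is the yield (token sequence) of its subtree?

bool

[T [P [A bool]] -> [T [P [P [P [A bool]] × [A ( [T [P [A a]]] )]] × [A bool]]]]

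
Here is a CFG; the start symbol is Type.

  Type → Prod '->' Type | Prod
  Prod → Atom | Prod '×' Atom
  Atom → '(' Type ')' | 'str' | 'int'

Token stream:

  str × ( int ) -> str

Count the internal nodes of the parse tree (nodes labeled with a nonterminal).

[Type [Prod [Prod [Atom str]] × [Atom ( [Type [Prod [Atom int]]] )]] -> [Type [Prod [Atom str]]]]

11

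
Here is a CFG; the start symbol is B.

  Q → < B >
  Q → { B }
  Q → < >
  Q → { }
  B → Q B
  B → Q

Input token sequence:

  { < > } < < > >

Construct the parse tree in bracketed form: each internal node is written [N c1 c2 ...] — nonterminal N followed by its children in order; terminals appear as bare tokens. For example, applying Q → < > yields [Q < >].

B
Q B
{ B } B
{ Q } B
{ < > } B
{ < > } Q
{ < > } < B >
{ < > } < Q >
{ < > } < < > >

[B [Q { [B [Q < >]] }] [B [Q < [B [Q < >]] >]]]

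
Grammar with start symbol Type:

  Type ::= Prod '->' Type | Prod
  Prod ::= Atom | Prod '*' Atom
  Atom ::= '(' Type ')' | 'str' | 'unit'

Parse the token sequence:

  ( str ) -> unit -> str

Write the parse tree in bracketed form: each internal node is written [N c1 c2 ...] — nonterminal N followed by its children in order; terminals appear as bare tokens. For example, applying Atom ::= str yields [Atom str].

[Type [Prod [Atom ( [Type [Prod [Atom str]]] )]] -> [Type [Prod [Atom unit]] -> [Type [Prod [Atom str]]]]]

Type
Prod -> Type
Atom -> Type
( Type ) -> Type
( Prod ) -> Type
( Atom ) -> Type
( str ) -> Type
( str ) -> Prod -> Type
( str ) -> Atom -> Type
( str ) -> unit -> Type
( str ) -> unit -> Prod
( str ) -> unit -> Atom
( str ) -> unit -> str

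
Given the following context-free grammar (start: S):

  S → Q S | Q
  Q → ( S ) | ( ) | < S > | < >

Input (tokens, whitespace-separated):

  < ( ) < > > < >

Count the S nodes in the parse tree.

4

[S [Q < [S [Q ( )] [S [Q < >]]] >] [S [Q < >]]]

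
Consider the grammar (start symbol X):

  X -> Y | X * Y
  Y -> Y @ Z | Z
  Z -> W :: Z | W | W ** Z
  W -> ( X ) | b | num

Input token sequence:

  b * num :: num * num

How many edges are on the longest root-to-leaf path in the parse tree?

[X [X [X [Y [Z [W b]]]] * [Y [Z [W num] :: [Z [W num]]]]] * [Y [Z [W num]]]]

6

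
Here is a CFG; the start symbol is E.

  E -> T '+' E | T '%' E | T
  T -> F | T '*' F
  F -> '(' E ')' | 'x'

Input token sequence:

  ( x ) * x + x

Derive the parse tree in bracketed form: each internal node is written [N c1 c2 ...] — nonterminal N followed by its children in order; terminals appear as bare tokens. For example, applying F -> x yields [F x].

[E [T [T [F ( [E [T [F x]]] )]] * [F x]] + [E [T [F x]]]]

E
T + E
T * F + E
F * F + E
( E ) * F + E
( T ) * F + E
( F ) * F + E
( x ) * F + E
( x ) * x + E
( x ) * x + T
( x ) * x + F
( x ) * x + x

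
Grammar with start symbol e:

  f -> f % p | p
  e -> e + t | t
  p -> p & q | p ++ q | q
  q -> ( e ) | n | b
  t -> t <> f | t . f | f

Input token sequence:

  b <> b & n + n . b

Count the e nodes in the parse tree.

2

[e [e [t [t [f [p [q b]]]] <> [f [p [p [q b]] & [q n]]]]] + [t [t [f [p [q n]]]] . [f [p [q b]]]]]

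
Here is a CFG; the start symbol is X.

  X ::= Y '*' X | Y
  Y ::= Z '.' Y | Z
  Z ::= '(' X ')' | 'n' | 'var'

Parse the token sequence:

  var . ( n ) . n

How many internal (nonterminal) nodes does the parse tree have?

[X [Y [Z var] . [Y [Z ( [X [Y [Z n]]] )] . [Y [Z n]]]]]

10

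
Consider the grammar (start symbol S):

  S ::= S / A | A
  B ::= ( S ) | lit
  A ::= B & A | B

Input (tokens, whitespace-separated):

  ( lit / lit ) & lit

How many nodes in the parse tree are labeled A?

[S [A [B ( [S [S [A [B lit]]] / [A [B lit]]] )] & [A [B lit]]]]

4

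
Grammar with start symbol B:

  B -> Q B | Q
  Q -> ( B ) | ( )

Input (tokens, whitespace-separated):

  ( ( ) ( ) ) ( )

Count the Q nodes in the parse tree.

[B [Q ( [B [Q ( )] [B [Q ( )]]] )] [B [Q ( )]]]

4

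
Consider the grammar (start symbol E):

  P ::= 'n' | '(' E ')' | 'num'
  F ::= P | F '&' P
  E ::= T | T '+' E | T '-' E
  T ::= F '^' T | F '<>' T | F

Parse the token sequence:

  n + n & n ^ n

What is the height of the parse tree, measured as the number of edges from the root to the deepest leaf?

[E [T [F [P n]]] + [E [T [F [F [P n]] & [P n]] ^ [T [F [P n]]]]]]

6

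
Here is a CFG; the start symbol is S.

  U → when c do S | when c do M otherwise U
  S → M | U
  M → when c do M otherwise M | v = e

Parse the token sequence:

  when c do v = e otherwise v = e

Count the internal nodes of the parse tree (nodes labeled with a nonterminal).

4

[S [M when c do [M v = e] otherwise [M v = e]]]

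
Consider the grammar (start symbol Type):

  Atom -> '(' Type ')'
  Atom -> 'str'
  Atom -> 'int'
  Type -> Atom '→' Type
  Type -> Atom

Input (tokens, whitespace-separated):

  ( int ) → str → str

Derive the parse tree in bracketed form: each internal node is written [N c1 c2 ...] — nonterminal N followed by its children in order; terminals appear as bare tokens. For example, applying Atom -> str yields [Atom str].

Type
Atom → Type
( Type ) → Type
( Atom ) → Type
( int ) → Type
( int ) → Atom → Type
( int ) → str → Type
( int ) → str → Atom
( int ) → str → str

[Type [Atom ( [Type [Atom int]] )] → [Type [Atom str] → [Type [Atom str]]]]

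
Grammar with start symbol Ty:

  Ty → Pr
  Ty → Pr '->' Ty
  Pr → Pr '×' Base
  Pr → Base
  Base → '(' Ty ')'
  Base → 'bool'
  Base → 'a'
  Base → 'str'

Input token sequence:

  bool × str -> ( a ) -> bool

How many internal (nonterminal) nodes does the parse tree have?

14

[Ty [Pr [Pr [Base bool]] × [Base str]] -> [Ty [Pr [Base ( [Ty [Pr [Base a]]] )]] -> [Ty [Pr [Base bool]]]]]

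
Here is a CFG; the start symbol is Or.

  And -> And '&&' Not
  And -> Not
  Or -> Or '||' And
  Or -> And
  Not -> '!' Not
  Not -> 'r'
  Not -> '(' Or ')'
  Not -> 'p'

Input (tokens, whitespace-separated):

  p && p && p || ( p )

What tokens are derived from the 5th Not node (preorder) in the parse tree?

[Or [Or [And [And [And [Not p]] && [Not p]] && [Not p]]] || [And [Not ( [Or [And [Not p]]] )]]]

p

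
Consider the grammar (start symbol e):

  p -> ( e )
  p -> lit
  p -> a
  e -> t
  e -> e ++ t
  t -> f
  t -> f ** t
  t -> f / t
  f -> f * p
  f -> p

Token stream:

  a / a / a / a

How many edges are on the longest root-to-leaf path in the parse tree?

7

[e [t [f [p a]] / [t [f [p a]] / [t [f [p a]] / [t [f [p a]]]]]]]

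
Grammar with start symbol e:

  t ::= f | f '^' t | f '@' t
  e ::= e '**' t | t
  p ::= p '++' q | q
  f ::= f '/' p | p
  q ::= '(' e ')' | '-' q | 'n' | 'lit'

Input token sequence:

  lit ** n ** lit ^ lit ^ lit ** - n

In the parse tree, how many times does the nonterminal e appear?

4

[e [e [e [e [t [f [p [q lit]]]]] ** [t [f [p [q n]]]]] ** [t [f [p [q lit]]] ^ [t [f [p [q lit]]] ^ [t [f [p [q lit]]]]]]] ** [t [f [p [q - [q n]]]]]]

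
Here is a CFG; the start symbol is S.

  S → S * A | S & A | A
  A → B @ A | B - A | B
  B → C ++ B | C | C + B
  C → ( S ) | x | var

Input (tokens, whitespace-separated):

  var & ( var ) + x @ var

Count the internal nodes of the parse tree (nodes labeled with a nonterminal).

[S [S [A [B [C var]]]] & [A [B [C ( [S [A [B [C var]]]] )] + [B [C x]]] @ [A [B [C var]]]]]

17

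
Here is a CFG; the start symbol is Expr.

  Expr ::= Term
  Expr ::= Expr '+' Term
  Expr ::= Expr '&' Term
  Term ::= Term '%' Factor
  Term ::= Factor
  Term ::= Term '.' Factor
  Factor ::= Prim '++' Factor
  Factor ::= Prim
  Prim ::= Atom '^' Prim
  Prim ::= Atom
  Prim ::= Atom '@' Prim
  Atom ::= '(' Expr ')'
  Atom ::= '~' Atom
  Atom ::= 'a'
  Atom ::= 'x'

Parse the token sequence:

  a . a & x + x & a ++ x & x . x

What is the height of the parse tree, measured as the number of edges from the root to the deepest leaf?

10

[Expr [Expr [Expr [Expr [Expr [Term [Term [Factor [Prim [Atom a]]]] . [Factor [Prim [Atom a]]]]] & [Term [Factor [Prim [Atom x]]]]] + [Term [Factor [Prim [Atom x]]]]] & [Term [Factor [Prim [Atom a]] ++ [Factor [Prim [Atom x]]]]]] & [Term [Term [Factor [Prim [Atom x]]]] . [Factor [Prim [Atom x]]]]]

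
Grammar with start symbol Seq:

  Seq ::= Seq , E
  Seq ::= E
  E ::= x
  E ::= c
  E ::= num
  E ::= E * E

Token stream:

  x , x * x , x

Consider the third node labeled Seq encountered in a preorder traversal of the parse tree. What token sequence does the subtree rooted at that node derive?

[Seq [Seq [Seq [E x]] , [E [E x] * [E x]]] , [E x]]

x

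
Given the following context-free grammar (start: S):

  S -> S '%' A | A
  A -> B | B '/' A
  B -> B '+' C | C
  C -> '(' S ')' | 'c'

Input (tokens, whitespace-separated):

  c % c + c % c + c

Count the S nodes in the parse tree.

3

[S [S [S [A [B [C c]]]] % [A [B [B [C c]] + [C c]]]] % [A [B [B [C c]] + [C c]]]]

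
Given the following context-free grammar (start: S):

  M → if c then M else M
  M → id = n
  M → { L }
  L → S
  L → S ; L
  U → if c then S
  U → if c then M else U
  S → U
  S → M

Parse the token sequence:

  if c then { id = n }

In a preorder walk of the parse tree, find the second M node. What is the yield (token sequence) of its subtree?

id = n

[S [U if c then [S [M { [L [S [M id = n]]] }]]]]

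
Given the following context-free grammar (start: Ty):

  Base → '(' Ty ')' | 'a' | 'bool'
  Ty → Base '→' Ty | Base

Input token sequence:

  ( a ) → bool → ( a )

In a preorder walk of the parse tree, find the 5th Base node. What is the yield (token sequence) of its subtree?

[Ty [Base ( [Ty [Base a]] )] → [Ty [Base bool] → [Ty [Base ( [Ty [Base a]] )]]]]

a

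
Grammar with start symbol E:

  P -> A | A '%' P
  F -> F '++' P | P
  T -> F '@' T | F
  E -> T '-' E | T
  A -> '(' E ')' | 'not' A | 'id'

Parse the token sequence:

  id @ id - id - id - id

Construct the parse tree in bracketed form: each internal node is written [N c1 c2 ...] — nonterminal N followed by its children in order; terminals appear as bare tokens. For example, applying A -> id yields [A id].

[E [T [F [P [A id]]] @ [T [F [P [A id]]]]] - [E [T [F [P [A id]]]] - [E [T [F [P [A id]]]] - [E [T [F [P [A id]]]]]]]]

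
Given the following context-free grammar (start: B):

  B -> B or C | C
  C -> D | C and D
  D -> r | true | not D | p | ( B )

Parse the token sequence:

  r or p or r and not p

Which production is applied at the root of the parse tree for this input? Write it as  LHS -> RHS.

B -> B or C

[B [B [B [C [D r]]] or [C [D p]]] or [C [C [D r]] and [D not [D p]]]]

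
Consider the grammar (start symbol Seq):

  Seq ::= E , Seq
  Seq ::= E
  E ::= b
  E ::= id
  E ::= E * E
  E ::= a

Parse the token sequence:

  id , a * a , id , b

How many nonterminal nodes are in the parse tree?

[Seq [E id] , [Seq [E [E a] * [E a]] , [Seq [E id] , [Seq [E b]]]]]

10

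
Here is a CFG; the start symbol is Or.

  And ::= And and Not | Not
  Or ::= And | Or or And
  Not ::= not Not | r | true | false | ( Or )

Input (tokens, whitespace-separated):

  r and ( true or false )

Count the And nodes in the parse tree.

[Or [And [And [Not r]] and [Not ( [Or [Or [And [Not true]]] or [And [Not false]]] )]]]

4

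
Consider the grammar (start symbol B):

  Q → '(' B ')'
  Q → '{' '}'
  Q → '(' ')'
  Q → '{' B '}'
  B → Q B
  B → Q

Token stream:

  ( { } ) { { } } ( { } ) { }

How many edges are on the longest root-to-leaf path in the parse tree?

[B [Q ( [B [Q { }]] )] [B [Q { [B [Q { }]] }] [B [Q ( [B [Q { }]] )] [B [Q { }]]]]]

6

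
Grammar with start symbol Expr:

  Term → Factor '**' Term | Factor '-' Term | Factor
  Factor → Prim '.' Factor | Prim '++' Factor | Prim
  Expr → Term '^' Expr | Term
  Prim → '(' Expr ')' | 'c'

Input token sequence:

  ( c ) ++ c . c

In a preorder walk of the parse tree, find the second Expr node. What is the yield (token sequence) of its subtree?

[Expr [Term [Factor [Prim ( [Expr [Term [Factor [Prim c]]]] )] ++ [Factor [Prim c] . [Factor [Prim c]]]]]]

c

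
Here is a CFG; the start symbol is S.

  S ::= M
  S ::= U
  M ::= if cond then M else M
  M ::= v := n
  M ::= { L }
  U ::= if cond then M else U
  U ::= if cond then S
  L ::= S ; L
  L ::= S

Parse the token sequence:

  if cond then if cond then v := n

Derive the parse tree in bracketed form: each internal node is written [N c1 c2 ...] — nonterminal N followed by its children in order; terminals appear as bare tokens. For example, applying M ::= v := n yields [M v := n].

[S [U if cond then [S [U if cond then [S [M v := n]]]]]]

S
U
if cond then S
if cond then U
if cond then if cond then S
if cond then if cond then M
if cond then if cond then v := n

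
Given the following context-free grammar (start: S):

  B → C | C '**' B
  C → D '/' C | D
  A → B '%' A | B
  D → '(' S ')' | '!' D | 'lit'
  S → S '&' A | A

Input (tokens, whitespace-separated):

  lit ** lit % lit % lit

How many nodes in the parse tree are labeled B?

4

[S [A [B [C [D lit]] ** [B [C [D lit]]]] % [A [B [C [D lit]]] % [A [B [C [D lit]]]]]]]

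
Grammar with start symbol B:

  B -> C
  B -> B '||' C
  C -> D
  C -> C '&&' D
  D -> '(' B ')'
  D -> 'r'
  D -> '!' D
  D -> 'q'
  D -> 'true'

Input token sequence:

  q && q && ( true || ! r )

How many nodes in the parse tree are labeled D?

6

[B [C [C [C [D q]] && [D q]] && [D ( [B [B [C [D true]]] || [C [D ! [D r]]]] )]]]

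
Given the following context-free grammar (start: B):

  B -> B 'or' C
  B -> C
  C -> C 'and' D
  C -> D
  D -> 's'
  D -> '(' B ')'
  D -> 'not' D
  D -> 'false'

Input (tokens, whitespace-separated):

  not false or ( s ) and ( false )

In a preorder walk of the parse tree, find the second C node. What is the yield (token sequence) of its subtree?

[B [B [C [D not [D false]]]] or [C [C [D ( [B [C [D s]]] )]] and [D ( [B [C [D false]]] )]]]

( s ) and ( false )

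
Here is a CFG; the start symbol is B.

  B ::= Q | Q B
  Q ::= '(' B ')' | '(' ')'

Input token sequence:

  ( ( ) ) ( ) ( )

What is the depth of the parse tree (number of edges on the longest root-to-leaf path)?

[B [Q ( [B [Q ( )]] )] [B [Q ( )] [B [Q ( )]]]]

4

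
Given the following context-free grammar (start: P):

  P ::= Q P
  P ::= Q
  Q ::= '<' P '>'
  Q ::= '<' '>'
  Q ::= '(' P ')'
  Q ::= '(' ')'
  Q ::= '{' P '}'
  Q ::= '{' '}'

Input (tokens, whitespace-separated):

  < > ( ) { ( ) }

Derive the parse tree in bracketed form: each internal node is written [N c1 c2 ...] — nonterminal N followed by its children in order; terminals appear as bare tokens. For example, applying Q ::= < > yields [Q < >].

[P [Q < >] [P [Q ( )] [P [Q { [P [Q ( )]] }]]]]

P
Q P
< > P
< > Q P
< > ( ) P
< > ( ) Q
< > ( ) { P }
< > ( ) { Q }
< > ( ) { ( ) }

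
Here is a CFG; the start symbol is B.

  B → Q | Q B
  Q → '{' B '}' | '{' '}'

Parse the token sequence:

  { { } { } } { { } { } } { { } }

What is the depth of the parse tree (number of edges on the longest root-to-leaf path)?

[B [Q { [B [Q { }] [B [Q { }]]] }] [B [Q { [B [Q { }] [B [Q { }]]] }] [B [Q { [B [Q { }]] }]]]]

6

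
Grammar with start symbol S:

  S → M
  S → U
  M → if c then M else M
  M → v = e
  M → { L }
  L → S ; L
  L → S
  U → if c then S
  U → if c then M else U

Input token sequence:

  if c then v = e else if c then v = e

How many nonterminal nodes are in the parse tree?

6

[S [U if c then [M v = e] else [U if c then [S [M v = e]]]]]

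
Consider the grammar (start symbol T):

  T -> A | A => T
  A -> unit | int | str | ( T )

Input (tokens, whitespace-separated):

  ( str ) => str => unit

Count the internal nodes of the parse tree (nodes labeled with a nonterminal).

8

[T [A ( [T [A str]] )] => [T [A str] => [T [A unit]]]]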